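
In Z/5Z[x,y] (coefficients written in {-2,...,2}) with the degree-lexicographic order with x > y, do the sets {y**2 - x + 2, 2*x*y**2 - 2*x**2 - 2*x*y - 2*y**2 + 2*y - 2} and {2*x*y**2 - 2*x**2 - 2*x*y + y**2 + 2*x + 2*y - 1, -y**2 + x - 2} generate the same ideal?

Yes, the ideals are equal.

Since reduced Gröbner bases are canonical representatives of ideals under a given ordering, it suffices to compute and compare them.
Buchberger on the first generating set:
f_1 = y**2 - x + 2, LT = y**2.
f_2 = 2*x*y**2 - 2*x**2 - 2*x*y - 2*y**2 + 2*y - 2, LT = x*y**2.

S(f_1,f_2): lcm = x*y**2. S = x*y + y**2 + 2*x - y + 1.
  reduce S modulo (f_1, f_2):
  remainder x*y - 2*x - y - 1 ≠ 0; add g_3 = x*y - 2*x - y - 1 to the basis.

S(f_1,g_3): lcm = x*y**2. S = -x**2 + 2*x*y + y**2 + 2*x + y.
  reduce S modulo (f_1, f_2, g_3):
  remainder -x**2 + 2*x - 2*y ≠ 0; add g_4 = -x**2 + 2*x - 2*y to the basis.

The other S-polynomials (S(f_2,g_3), S(f_1,g_4), S(f_2,g_4), S(g_3,g_4)) all reduce to 0 modulo the current basis, so we have a Gröbner basis.
Inter-reduce: drop elements whose leading term is divisible by another's, tail-reduce, and make monic.
Reduced Gröbner basis: {x**2 - 2*x + 2*y, x*y - 2*x - y - 1, y**2 - x + 2}.

Buchberger on the second generating set:
h_1 = 2*x*y**2 - 2*x**2 - 2*x*y + y**2 + 2*x + 2*y - 1, LT = x*y**2.
h_2 = -y**2 + x - 2, LT = y**2.

S(h_1,h_2): lcm = x*y**2. S = -x*y - 2*y**2 - x + y + 2.
  reduce S modulo (h_1, h_2):
  remainder -x*y + 2*x + y + 1 ≠ 0; add k_3 = -x*y + 2*x + y + 1 to the basis.

S(h_1,k_3): lcm = x*y**2. S = -x**2 + x*y - y**2 + x + 2*y + 2.
  reduce S modulo (h_1, h_2, k_3):
  remainder -x**2 + 2*x - 2*y ≠ 0; add k_4 = -x**2 + 2*x - 2*y to the basis.

The other S-polynomials (S(h_2,k_3), S(h_1,k_4), S(h_2,k_4), S(k_3,k_4)) all reduce to 0 modulo the current basis, so we have a Gröbner basis.
Inter-reduce: drop elements whose leading term is divisible by another's, tail-reduce, and make monic.
Reduced Gröbner basis: {x**2 - 2*x + 2*y, x*y - 2*x - y - 1, y**2 - x + 2}.

Same reduced basis, so the two generating sets span the same ideal.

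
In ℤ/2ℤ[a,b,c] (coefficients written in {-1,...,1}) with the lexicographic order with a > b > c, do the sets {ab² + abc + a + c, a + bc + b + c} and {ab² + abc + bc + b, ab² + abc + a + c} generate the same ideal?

Yes, the ideals are equal.

For a fixed monomial order, each ideal has a unique reduced Gröbner basis; comparing bases decides equality.
Buchberger on the first generating set:
f_1 = ab² + abc + a + c, LT = ab².
f_2 = a + bc + b + c, LT = a.

S(f_1,f_2): lcm = ab². S = abc + a + b³c + b³ + b²c + c.
  leading term abc: subtract (bc)·f_2 from abc + a + b³c + b³ + b²c + c → a + b³c + b³ + b²c² + bc² + c
  leading term a: subtract (1)·f_2 from a + b³c + b³ + b²c² + bc² + c → b³c + b³ + b²c² + bc² + bc + b
  leading term b³c: no divisor's leading term divides it; move b³c to the remainder.
  leading term b³: no divisor's leading term divides it; move b³ to the remainder.
  leading term b²c²: no divisor's leading term divides it; move b²c² to the remainder.
  leading term bc²: no divisor's leading term divides it; move bc² to the remainder.
  leading term bc: no divisor's leading term divides it; move bc to the remainder.
  leading term b: no divisor's leading term divides it; move b to the remainder.
  remainder b³c + b³ + b²c² + bc² + bc + b ≠ 0; add g_3 = b³c + b³ + b²c² + bc² + bc + b to the basis.

The other S-polynomials (S(f_1,g_3), S(f_2,g_3)) all reduce to 0 modulo the current basis, so we have a Gröbner basis.
Inter-reduce: drop elements whose leading term is divisible by another's, tail-reduce, and make monic.
Reduced Gröbner basis: {a + bc + b + c, b³c + b³ + b²c² + bc² + bc + b}.

Buchberger on the second generating set:
h_1 = ab² + abc + bc + b, LT = ab².
h_2 = ab² + abc + a + c, LT = ab².

S(h_1,h_2): lcm = ab². S = a + bc + b + c.
  leading term a: no divisor's leading term divides it; move a to the remainder.
  leading term bc: no divisor's leading term divides it; move bc to the remainder.
  leading term b: no divisor's leading term divides it; move b to the remainder.
  leading term c: no divisor's leading term divides it; move c to the remainder.
  remainder a + bc + b + c ≠ 0; add k_3 = a + bc + b + c to the basis.

S(h_1,k_3): lcm = ab². S = abc + b³c + b³ + b²c + bc + b.
  leading term abc: subtract (bc)·k_3 from abc + b³c + b³ + b²c + bc + b → b³c + b³ + b²c² + bc² + bc + b
  leading term b³c: no divisor's leading term divides it; move b³c to the remainder.
  leading term b³: no divisor's leading term divides it; move b³ to the remainder.
  leading term b²c²: no divisor's leading term divides it; move b²c² to the remainder.
  leading term bc²: no divisor's leading term divides it; move bc² to the remainder.
  leading term bc: no divisor's leading term divides it; move bc to the remainder.
  leading term b: no divisor's leading term divides it; move b to the remainder.
  remainder b³c + b³ + b²c² + bc² + bc + b ≠ 0; add k_4 = b³c + b³ + b²c² + bc² + bc + b to the basis.

The other S-polynomials (S(h_2,k_3), S(h_1,k_4), S(h_2,k_4), S(k_3,k_4)) all reduce to 0 modulo the current basis, so we have a Gröbner basis.
Inter-reduce: drop elements whose leading term is divisible by another's, tail-reduce, and make monic.
Reduced Gröbner basis: {a + bc + b + c, b³c + b³ + b²c² + bc² + bc + b}.

Same reduced basis, so the two generating sets span the same ideal.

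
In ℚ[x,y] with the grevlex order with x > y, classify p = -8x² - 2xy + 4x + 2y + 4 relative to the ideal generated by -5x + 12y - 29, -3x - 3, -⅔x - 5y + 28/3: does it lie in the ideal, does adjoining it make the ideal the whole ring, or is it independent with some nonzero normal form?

First compute the reduced Gröbner basis of I by Buchberger's algorithm.
f_1 = -5x + 12y - 29, LT = x.
f_2 = -3x - 3, LT = x.
f_3 = -⅔x - 5y + 28/3, LT = x.

S(f_1,f_2): lcm = x. S = -12/5y + 24/5.
  reduce S modulo (f_1, f_2, f_3):
  remainder -12/5y + 24/5 ≠ 0; add h_4 = -12/5y + 24/5 to the basis.

The other S-polynomials (S(f_1,f_3), S(f_2,f_3), S(f_1,h_4), S(f_2,h_4), S(f_3,h_4)) all reduce to 0 modulo the current basis, so we have a Gröbner basis.
Inter-reduce: drop elements whose leading term is divisible by another's, tail-reduce, and make monic.
Reduced Gröbner basis: {x + 1, y - 2}.
Label its elements g_1 = x + 1, g_2 = y - 2.

Reduce p = -8x² - 2xy + 4x + 2y + 4 modulo G:
  leading term x²: subtract (-8x)·g_1 from -8x² - 2xy + 4x + 2y + 4 → -2xy + 12x + 2y + 4
  leading term xy: subtract (-2y)·g_1 from -2xy + 12x + 2y + 4 → 12x + 4y + 4
  leading term x: subtract (12)·g_1 from 12x + 4y + 4 → 4y - 8
  leading term y: subtract (4)·g_2 from 4y - 8 → 0
  normal form = 0.
Since the normal form is 0, p ∈ I.

Ideal membership is decidable via reduction modulo a Gröbner basis.

-8x² - 2xy + 4x + 2y + 4 lies in I (it reduces to 0).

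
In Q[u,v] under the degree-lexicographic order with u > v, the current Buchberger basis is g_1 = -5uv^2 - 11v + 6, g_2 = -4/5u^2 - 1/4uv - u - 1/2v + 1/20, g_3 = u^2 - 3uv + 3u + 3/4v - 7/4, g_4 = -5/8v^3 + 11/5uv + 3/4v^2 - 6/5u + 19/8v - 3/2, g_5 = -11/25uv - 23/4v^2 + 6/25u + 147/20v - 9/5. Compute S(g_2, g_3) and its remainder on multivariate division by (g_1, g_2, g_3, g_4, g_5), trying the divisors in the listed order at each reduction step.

lcm(LM(g_2), LM(g_3)) = u^2.
S = (lcm/LT(g_2))·g_2 − (lcm/LT(g_3))·g_3 = 53/16uv - 7/4u - 1/8v + 27/16.
Reduce S modulo (g_1, g_2, g_3, g_4, g_5) in that order:
  leading term uv: subtract (-1325/176)·g_5 from 53/16uv - 7/4u - 1/8v + 27/16 → -30475/704v^2 + 5/88u + 38867/704v - 261/22
  leading term v^2: no divisor's leading term divides it; move -30475/704v^2 to the remainder.
  leading term u: no divisor's leading term divides it; move 5/88u to the remainder.
  leading term v: no divisor's leading term divides it; move 38867/704v to the remainder.
  leading term 1: no divisor's leading term divides it; move -261/22 to the remainder.
The remainder -30475/704v^2 + 5/88u + 38867/704v - 261/22 is nonzero, so it would be added as the next basis element.

S(g_2, g_3) = 53/16uv - 7/4u - 1/8v + 27/16; remainder on division = -30475/704v^2 + 5/88u + 38867/704v - 261/22.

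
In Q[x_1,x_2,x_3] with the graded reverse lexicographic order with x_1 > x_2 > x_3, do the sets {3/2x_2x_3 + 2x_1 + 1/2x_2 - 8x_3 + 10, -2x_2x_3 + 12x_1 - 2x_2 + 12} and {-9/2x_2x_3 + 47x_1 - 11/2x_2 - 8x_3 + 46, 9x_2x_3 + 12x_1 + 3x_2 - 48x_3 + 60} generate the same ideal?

Equality of ideals is decidable: compute both reduced Gröbner bases (unique for the ordering) and check whether they agree.
Buchberger on the first generating set:
f_1 = 3/2x_2x_3 + 2x_1 + 1/2x_2 - 8x_3 + 10, LT = x_2x_3.
f_2 = -2x_2x_3 + 12x_1 - 2x_2 + 12, LT = x_2x_3.

S(f_1,f_2): lcm = x_2x_3. S = 22/3x_1 - 2/3x_2 - 16/3x_3 + 38/3.
  reduce S modulo (f_1, f_2):
  remainder 22/3x_1 - 2/3x_2 - 16/3x_3 + 38/3 ≠ 0; add g_3 = 22/3x_1 - 2/3x_2 - 16/3x_3 + 38/3 to the basis.

The other S-polynomials (S(f_1,g_3), S(f_2,g_3)) all reduce to 0 modulo the current basis, so we have a Gröbner basis.
Inter-reduce: drop elements whose leading term is divisible by another's, tail-reduce, and make monic.
Reduced Gröbner basis: {x_2x_3 + 5/11x_2 - 48/11x_3 + 48/11, x_1 - 1/11x_2 - 8/11x_3 + 19/11}.

Buchberger on the second generating set:
h_1 = -9/2x_2x_3 + 47x_1 - 11/2x_2 - 8x_3 + 46, LT = x_2x_3.
h_2 = 9x_2x_3 + 12x_1 + 3x_2 - 48x_3 + 60, LT = x_2x_3.

S(h_1,h_2): lcm = x_2x_3. S = -106/9x_1 + 8/9x_2 + 64/9x_3 - 152/9.
  reduce S modulo (h_1, h_2):
  remainder -106/9x_1 + 8/9x_2 + 64/9x_3 - 152/9 ≠ 0; add k_3 = -106/9x_1 + 8/9x_2 + 64/9x_3 - 152/9 to the basis.

The other S-polynomials (S(h_1,k_3), S(h_2,k_3)) all reduce to 0 modulo the current basis, so we have a Gröbner basis.
Inter-reduce: drop elements whose leading term is divisible by another's, tail-reduce, and make monic.
Reduced Gröbner basis: {x_2x_3 + 23/53x_2 - 240/53x_3 + 252/53, x_1 - 4/53x_2 - 32/53x_3 + 76/53}.

Since the reduced bases disagree, the two ideals are not the same.

No, the ideals differ.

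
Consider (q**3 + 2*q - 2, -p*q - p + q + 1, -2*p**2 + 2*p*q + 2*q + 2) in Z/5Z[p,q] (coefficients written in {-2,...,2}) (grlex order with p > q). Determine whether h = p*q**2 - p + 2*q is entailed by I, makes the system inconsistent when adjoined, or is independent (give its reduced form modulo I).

First compute the reduced Gröbner basis of I by Buchberger's algorithm.
f_1 = q**3 + 2*q - 2, LT = q**3.
f_2 = -p*q - p + q + 1, LT = p*q.
f_3 = -2*p**2 + 2*p*q + 2*q + 2, LT = p**2.

S(f_2,f_3): lcm = p**2*q. S = p*q**2 + p**2 - p*q + q**2 - p + q.
  leading term p*q**2: subtract (-q)·f_2 from p*q**2 + p**2 - p*q + q**2 - p + q → p**2 - 2*p*q + 2*q**2 - p + 2*q
  leading term p**2: subtract (2)·f_3 from p**2 - 2*p*q + 2*q**2 - p + 2*q → -p*q + 2*q**2 - p - 2*q + 1
  leading term p*q: subtract (1)·f_2 from -p*q + 2*q**2 - p - 2*q + 1 → 2*q**2 + 2*q
  leading term q**2: no divisor's leading term divides it; move 2*q**2 to the remainder.
  leading term q: no divisor's leading term divides it; move 2*q to the remainder.
  remainder 2*q**2 + 2*q ≠ 0; add k_4 = 2*q**2 + 2*q to the basis.

S(f_1,k_4): lcm = q**3. S = -q**2 + 2*q - 2.
  leading term q**2: subtract (2)·k_4 from -q**2 + 2*q - 2 → -2*q - 2
  leading term q: no divisor's leading term divides it; move -2*q to the remainder.
  leading term 1: no divisor's leading term divides it; move -2 to the remainder.
  remainder -2*q - 2 ≠ 0; add k_5 = -2*q - 2 to the basis.

The other S-polynomials (S(f_1,f_2), S(f_1,f_3), S(f_2,k_4), S(f_3,k_4), S(f_1,k_5), S(f_2,k_5), S(f_3,k_5), S(k_4,k_5)) all reduce to 0 modulo the current basis, so we have a Gröbner basis.
Inter-reduce: drop elements whose leading term is divisible by another's, tail-reduce, and make monic.
Reduced Gröbner basis: {p**2 + p, q + 1}.
Label its elements g_1 = p**2 + p, g_2 = q + 1.

Reduce h = p*q**2 - p + 2*q modulo G:
  leading term p*q**2: subtract (p*q)·g_2 from p*q**2 - p + 2*q → -p*q - p + 2*q
  leading term p*q: subtract (-p)·g_2 from -p*q - p + 2*q → 2*q
  leading term q: subtract (2)·g_2 from 2*q → -2
  leading term 1: no divisor's leading term divides it; move -2 to the remainder.
  normal form = -2.
The normal form is nonzero, so h ∉ I. Since h minus its normal form lies in I, I + (h) = I + (r) where r = -2; decide whether this ideal is the whole ring.
Here r = -2 is a nonzero constant, hence a unit: 1 ∈ I + (h), the Gröbner basis of I + (h) is {1}, and the enlarged system has no common solution — adjoining h is inconsistent.

Adjoining p*q**2 - p + 2*q makes the ideal the whole ring: the system is inconsistent.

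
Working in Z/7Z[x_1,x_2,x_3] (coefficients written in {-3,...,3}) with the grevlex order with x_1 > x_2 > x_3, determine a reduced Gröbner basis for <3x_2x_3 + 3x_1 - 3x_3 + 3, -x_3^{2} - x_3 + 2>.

f_1 = 3x_2x_3 + 3x_1 - 3x_3 + 3, LT = x_2x_3.
f_2 = -x_3^{2} - x_3 + 2, LT = x_3^{2}.

S(f_1,f_2): lcm = x_2x_3^{2}. S = x_1x_3 - x_2x_3 - x_3^{2} + 2x_2 + x_3.
  reduce S modulo (f_1, f_2):
  remainder x_1x_3 + x_1 + 2x_2 + x_3 - 1 ≠ 0; add g_3 = x_1x_3 + x_1 + 2x_2 + x_3 - 1 to the basis.

S(f_1,g_3): lcm = x_1x_2x_3. S = x_1^{2} - x_1x_2 - 2x_2^{2} - x_1x_3 - x_2x_3 + x_1 + x_2.
  reduce S modulo (f_1, f_2, g_3):
  remainder x_1^{2} - x_1x_2 - 2x_2^{2} + 3x_1 + 3x_2 ≠ 0; add g_4 = x_1^{2} - x_1x_2 - 2x_2^{2} + 3x_1 + 3x_2 to the basis.

The other S-polynomials (S(f_2,g_3), S(f_1,g_4), S(f_2,g_4), S(g_3,g_4)) all reduce to 0 modulo the current basis, so we have a Gröbner basis.

G = {x_1^{2} - x_1x_2 - 2x_2^{2} + 3x_1 + 3x_2, x_1x_3 + x_1 + 2x_2 + x_3 - 1, x_2x_3 + x_1 - x_3 + 1, x_3^{2} + x_3 - 2}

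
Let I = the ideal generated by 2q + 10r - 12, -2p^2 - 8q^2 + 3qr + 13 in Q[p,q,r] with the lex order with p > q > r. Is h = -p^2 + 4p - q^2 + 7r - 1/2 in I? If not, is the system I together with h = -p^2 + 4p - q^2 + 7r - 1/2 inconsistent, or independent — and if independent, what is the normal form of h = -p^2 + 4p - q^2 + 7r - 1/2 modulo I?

-p^2 + 4p - q^2 + 7r - 1/2 is independent of I; its normal form modulo I is 4p + 165/2r^2 - 182r + 101.

First compute the reduced Gröbner basis of I by Buchberger's algorithm.
f_1 = 2q + 10r - 12, LT = q.
f_2 = -2p^2 - 8q^2 + 3qr + 13, LT = p^2.

The S-polynomials (S(f_1,f_2)) all reduce to 0 modulo the current basis, so we have a Gröbner basis.
Inter-reduce: drop elements whose leading term is divisible by another's, tail-reduce, and make monic.
Reduced Gröbner basis: {p^2 + 215/2r^2 - 249r + 275/2, q + 5r - 6}.
Label its elements g_1 = p^2 + 215/2r^2 - 249r + 275/2, g_2 = q + 5r - 6.

Reduce h = -p^2 + 4p - q^2 + 7r - 1/2 modulo G:
  leading term p^2: subtract (-1)·g_1 from -p^2 + 4p - q^2 + 7r - 1/2 → 4p - q^2 + 215/2r^2 - 242r + 137
  leading term p: no divisor's leading term divides it; move 4p to the remainder.
  leading term q^2: subtract (-q)·g_2 from -q^2 + 215/2r^2 - 242r + 137 → 5qr - 6q + 215/2r^2 - 242r + 137
  leading term qr: subtract (5r)·g_2 from 5qr - 6q + 215/2r^2 - 242r + 137 → -6q + 165/2r^2 - 212r + 137
  leading term q: subtract (-6)·g_2 from -6q + 165/2r^2 - 212r + 137 → 165/2r^2 - 182r + 101
  leading term r^2: no divisor's leading term divides it; move 165/2r^2 to the remainder.
  leading term r: no divisor's leading term divides it; move -182r to the remainder.
  leading term 1: no divisor's leading term divides it; move 101 to the remainder.
  normal form = 4p + 165/2r^2 - 182r + 101.
The normal form is nonzero, so h ∉ I. Since h minus its normal form lies in I, I + (h) = I + (n) where n = 4p + 165/2r^2 - 182r + 101; decide whether this ideal is the whole ring.
Run Buchberger on G together with n (pairs among the g_i already reduce to 0 since G is a Gröbner basis):
g_1 = p^2 + 215/2r^2 - 249r + 275/2, LT = p^2.
g_2 = q + 5r - 6, LT = q.
n = 4p + 165/2r^2 - 182r + 101, LT = p.

S(g_1,n): lcm = p^2. S = -165/8pr^2 + 91/2pr - 101/4p + 215/2r^2 - 249r + 275/2.
  reduce S modulo (g_1, g_2, n):
  remainder 27225/64r^4 - 15015/8r^3 + 51509/16r^2 - 10187/4r + 12401/16 ≠ 0; add m_4 = 27225/64r^4 - 15015/8r^3 + 51509/16r^2 - 10187/4r + 12401/16 to the basis.

The other S-polynomials (S(g_1,g_2), S(g_2,n), S(g_1,m_4), S(g_2,m_4), S(n,m_4)) all reduce to 0 modulo the current basis, so we have a Gröbner basis.
Inter-reduce: drop elements whose leading term is divisible by another's, tail-reduce, and make monic.
Reduced Gröbner basis: {p + 165/8r^2 - 91/2r + 101/4, q + 5r - 6, r^4 - 728/165r^3 + 206036/27225r^2 - 162992/27225r + 49604/27225}.
The reduced Gröbner basis of I + (h) is {p + 165/8r^2 - 91/2r + 101/4, q + 5r - 6, r^4 - 728/165r^3 + 206036/27225r^2 - 162992/27225r + 49604/27225} ≠ {1}, a proper ideal, so the enlarged system stays consistent: h is independent of I, with normal form 4p + 165/2r^2 - 182r + 101.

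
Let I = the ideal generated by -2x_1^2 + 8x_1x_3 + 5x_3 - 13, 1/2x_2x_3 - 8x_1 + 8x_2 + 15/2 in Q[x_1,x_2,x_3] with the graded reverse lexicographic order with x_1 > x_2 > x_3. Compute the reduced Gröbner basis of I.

G = {x_1^2 - 4x_1x_3 - 5/2x_3 + 13/2, x_2x_3 - 16x_1 + 16x_2 + 15}

Buchberger's algorithm terminates because the ascending chain of leading-term ideals stabilizes.

f_1 = -2x_1^2 + 8x_1x_3 + 5x_3 - 13, LT = x_1^2.
f_2 = 1/2x_2x_3 - 8x_1 + 8x_2 + 15/2, LT = x_2x_3.

The S-polynomials (S(f_1,f_2)) all reduce to 0 modulo the current basis, so we have a Gröbner basis.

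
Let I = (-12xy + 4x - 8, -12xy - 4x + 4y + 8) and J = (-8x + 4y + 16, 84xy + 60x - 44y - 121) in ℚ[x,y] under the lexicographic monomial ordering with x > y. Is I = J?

Two ideals are equal iff their reduced Gröbner bases coincide (the reduced basis is unique for a fixed ordering).
Buchberger on the first generating set:
f_1 = -12xy + 4x - 8, LT = xy.
f_2 = -12xy - 4x + 4y + 8, LT = xy.

S(f_1,f_2): lcm = xy. S = -⅔x + ⅓y + 4/3.
  leading term x: no divisor's leading term divides it; move -⅔x to the remainder.
  leading term y: no divisor's leading term divides it; move ⅓y to the remainder.
  leading term 1: no divisor's leading term divides it; move 4/3 to the remainder.
  remainder -⅔x + ⅓y + 4/3 ≠ 0; add g_3 = -⅔x + ⅓y + 4/3 to the basis.

S(f_1,g_3): lcm = xy. S = -⅓x + ½y² + 2y + ⅔.
  leading term x: subtract (½)·g_3 from -⅓x + ½y² + 2y + ⅔ → ½y² + 11/6y
  leading term y²: no divisor's leading term divides it; move ½y² to the remainder.
  leading term y: no divisor's leading term divides it; move 11/6y to the remainder.
  remainder ½y² + 11/6y ≠ 0; add g_4 = ½y² + 11/6y to the basis.

The other S-polynomials (S(f_2,g_3), S(f_1,g_4), S(f_2,g_4), S(g_3,g_4)) all reduce to 0 modulo the current basis, so we have a Gröbner basis.
Inter-reduce: drop elements whose leading term is divisible by another's, tail-reduce, and make monic.
Reduced Gröbner basis: {x - ½y - 2, y² + 11/3y}.

Buchberger on the second generating set:
h_1 = -8x + 4y + 16, LT = x.
h_2 = 84xy + 60x - 44y - 121, LT = xy.

S(h_1,h_2): lcm = xy. S = -5/7x - ½y² - 31/21y + 121/84.
  leading term x: subtract (5/56)·h_1 from -5/7x - ½y² - 31/21y + 121/84 → -½y² - 11/6y + 1/84
  leading term y²: no divisor's leading term divides it; move -½y² to the remainder.
  leading term y: no divisor's leading term divides it; move -11/6y to the remainder.
  leading term 1: no divisor's leading term divides it; move 1/84 to the remainder.
  remainder -½y² - 11/6y + 1/84 ≠ 0; add k_3 = -½y² - 11/6y + 1/84 to the basis.

The other S-polynomials (S(h_1,k_3), S(h_2,k_3)) all reduce to 0 modulo the current basis, so we have a Gröbner basis.
Inter-reduce: drop elements whose leading term is divisible by another's, tail-reduce, and make monic.
Reduced Gröbner basis: {x - ½y - 2, y² + 11/3y - 1/42}.

Since the reduced bases disagree, the two ideals are not the same.

No, the ideals differ.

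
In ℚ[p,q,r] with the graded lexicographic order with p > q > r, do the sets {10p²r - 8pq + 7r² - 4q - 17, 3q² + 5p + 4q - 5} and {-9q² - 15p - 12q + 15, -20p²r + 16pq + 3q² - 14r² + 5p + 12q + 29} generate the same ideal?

Since reduced Gröbner bases are canonical representatives of ideals under a given ordering, it suffices to compute and compare them.
Buchberger on the first generating set:
f_1 = 10p²r - 8pq + 7r² - 4q - 17, LT = p²r.
f_2 = 3q² + 5p + 4q - 5, LT = q².

The S-polynomials (S(f_1,f_2)) all reduce to 0 modulo the current basis, so we have a Gröbner basis.
Inter-reduce: drop elements whose leading term is divisible by another's, tail-reduce, and make monic.
Reduced Gröbner basis: {p²r - ⅘pq + 7/10r² - ⅖q - 17/10, q² + 5/3p + 4/3q - 5/3}.

Buchberger on the second generating set:
h_1 = -9q² - 15p - 12q + 15, LT = q².
h_2 = -20p²r + 16pq + 3q² - 14r² + 5p + 12q + 29, LT = p²r.

The S-polynomials (S(h_1,h_2)) all reduce to 0 modulo the current basis, so we have a Gröbner basis.
Inter-reduce: drop elements whose leading term is divisible by another's, tail-reduce, and make monic.
Reduced Gröbner basis: {p²r - ⅘pq + 7/10r² - ⅖q - 17/10, q² + 5/3p + 4/3q - 5/3}.

Same reduced basis, so the two generating sets span the same ideal.

Yes, the ideals are equal.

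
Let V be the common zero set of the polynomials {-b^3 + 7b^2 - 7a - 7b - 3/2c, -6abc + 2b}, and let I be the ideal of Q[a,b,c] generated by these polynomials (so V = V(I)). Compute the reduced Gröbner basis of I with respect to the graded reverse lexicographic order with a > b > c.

f_1 = -b^3 + 7b^2 - 7a - 7b - 3/2c, LT = b^3.
f_2 = -6abc + 2b, LT = abc.

S(f_1,f_2): lcm = ab^3c. S = -7ab^2c + 1/3b^3 + 7a^2c + 7abc + 3/2ac^2.
  reduce S modulo (f_1, f_2):
  remainder 7a^2c + 3/2ac^2 - 7/3a - 1/2c ≠ 0; add g_3 = 7a^2c + 3/2ac^2 - 7/3a - 1/2c to the basis.

The other S-polynomials (S(f_1,g_3), S(f_2,g_3)) all reduce to 0 modulo the current basis, so we have a Gröbner basis.

G = {b^3 - 7b^2 + 7a + 7b + 3/2c, a^2c + 3/14ac^2 - 1/3a - 1/14c, abc - 1/3b}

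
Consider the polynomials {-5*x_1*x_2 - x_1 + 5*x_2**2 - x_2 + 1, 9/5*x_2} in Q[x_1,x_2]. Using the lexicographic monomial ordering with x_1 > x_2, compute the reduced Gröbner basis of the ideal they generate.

G = {x_1 - 1, x_2}

f_1 = -5*x_1*x_2 - x_1 + 5*x_2**2 - x_2 + 1, LT = x_1*x_2.
f_2 = 9/5*x_2, LT = x_2.

S(f_1,f_2): lcm = x_1*x_2. S = 1/5*x_1 - x_2**2 + 1/5*x_2 - 1/5.
  reduce S modulo (f_1, f_2):
  remainder 1/5*x_1 - 1/5 ≠ 0; add g_3 = 1/5*x_1 - 1/5 to the basis.

The other S-polynomials (S(f_1,g_3), S(f_2,g_3)) all reduce to 0 modulo the current basis, so we have a Gröbner basis.
Inter-reduce: drop elements whose leading term is divisible by another's, tail-reduce, and make monic.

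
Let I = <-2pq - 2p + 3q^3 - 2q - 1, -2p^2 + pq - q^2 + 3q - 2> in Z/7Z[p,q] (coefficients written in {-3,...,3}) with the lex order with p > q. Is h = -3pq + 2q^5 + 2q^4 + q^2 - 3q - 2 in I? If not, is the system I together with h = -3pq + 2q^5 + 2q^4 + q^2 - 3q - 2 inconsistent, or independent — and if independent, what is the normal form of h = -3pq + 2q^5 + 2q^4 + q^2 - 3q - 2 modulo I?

First compute the reduced Gröbner basis of I by Buchberger's algorithm.
f_1 = -2pq - 2p + 3q^3 - 2q - 1, LT = pq.
f_2 = -2p^2 + pq - q^2 + 3q - 2, LT = p^2.

S(f_1,f_2): lcm = p^2q. S = p^2 + 2pq^3 - 3pq^2 + pq - 3p + 3q^3 - 2q^2 - q.
  leading term p^2: subtract (3)·f_2 from p^2 + 2pq^3 - 3pq^2 + pq - 3p + 3q^3 - 2q^2 - q → 2pq^3 - 3pq^2 - 2pq - 3p + 3q^3 + q^2 - 3q - 1
  leading term pq^3: subtract (-q^2)·f_1 from 2pq^3 - 3pq^2 - 2pq - 3p + 3q^3 + q^2 - 3q - 1 → 2pq^2 - 2pq - 3p + 3q^5 + q^3 - 3q - 1
  leading term pq^2: subtract (-q)·f_1 from 2pq^2 - 2pq - 3p + 3q^5 + q^3 - 3q - 1 → 3pq - 3p + 3q^5 + 3q^4 + q^3 - 2q^2 + 3q - 1
  leading term pq: subtract (2)·f_1 from 3pq - 3p + 3q^5 + 3q^4 + q^3 - 2q^2 + 3q - 1 → p + 3q^5 + 3q^4 + 2q^3 - 2q^2 + 1
  leading term p: no divisor's leading term divides it; move p to the remainder.
  leading term q^5: no divisor's leading term divides it; move 3q^5 to the remainder.
  leading term q^4: no divisor's leading term divides it; move 3q^4 to the remainder.
  leading term q^3: no divisor's leading term divides it; move 2q^3 to the remainder.
  leading term q^2: no divisor's leading term divides it; move -2q^2 to the remainder.
  leading term 1: no divisor's leading term divides it; move 1 to the remainder.
  remainder p + 3q^5 + 3q^4 + 2q^3 - 2q^2 + 1 ≠ 0; add k_3 = p + 3q^5 + 3q^4 + 2q^3 - 2q^2 + 1 to the basis.

S(f_1,k_3): lcm = pq. S = p - 3q^6 - 3q^5 - 2q^4 - 3q^3 - 3.
  leading term p: subtract (1)·k_3 from p - 3q^6 - 3q^5 - 2q^4 - 3q^3 - 3 → -3q^6 + q^5 + 2q^4 + 2q^3 + 2q^2 + 3
  leading term q^6: no divisor's leading term divides it; move -3q^6 to the remainder.
  leading term q^5: no divisor's leading term divides it; move q^5 to the remainder.
  leading term q^4: no divisor's leading term divides it; move 2q^4 to the remainder.
  leading term q^3: no divisor's leading term divides it; move 2q^3 to the remainder.
  leading term q^2: no divisor's leading term divides it; move 2q^2 to the remainder.
  leading term 1: no divisor's leading term divides it; move 3 to the remainder.
  remainder -3q^6 + q^5 + 2q^4 + 2q^3 + 2q^2 + 3 ≠ 0; add k_4 = -3q^6 + q^5 + 2q^4 + 2q^3 + 2q^2 + 3 to the basis.

S(f_2,k_3): lcm = p^2. S = -3pq^5 - 3pq^4 - 2pq^3 + 2pq^2 + 3pq - p - 3q^2 + 2q + 1.
  leading term pq^5: subtract (-2q^4)·f_1 from -3pq^5 - 3pq^4 - 2pq^3 + 2pq^2 + 3pq - p - 3q^2 + 2q + 1 → -2pq^3 + 2pq^2 + 3pq - p - q^7 + 3q^5 - 2q^4 - 3q^2 + 2q + 1
  leading term pq^3: subtract (q^2)·f_1 from -2pq^3 + 2pq^2 + 3pq - p - q^7 + 3q^5 - 2q^4 - 3q^2 + 2q + 1 → -3pq^2 + 3pq - p - q^7 - 2q^4 + 2q^3 - 2q^2 + 2q + 1
  leading term pq^2: subtract (-2q)·f_1 from -3pq^2 + 3pq - p - q^7 - 2q^4 + 2q^3 - 2q^2 + 2q + 1 → -pq - p - q^7 - 3q^4 + 2q^3 + q^2 + 1
  leading term pq: subtract (-3)·f_1 from -pq - p - q^7 - 3q^4 + 2q^3 + q^2 + 1 → -q^7 - 3q^4 - 3q^3 + q^2 + q - 2
  leading term q^7: subtract (-2q)·k_4 from -q^7 - 3q^4 - 3q^3 + q^2 + q - 2 → 2q^6 - 3q^5 + q^4 + q^3 + q^2 - 2
  leading term q^6: subtract (-3)·k_4 from 2q^6 - 3q^5 + q^4 + q^3 + q^2 - 2 → 0
  remainder 0.

S(f_1,k_4): lcm = pq^6. S = -pq^5 + 3pq^4 + 3pq^3 + 3pq^2 + p + 2q^8 + q^6 - 3q^5.
  leading term pq^5: subtract (-3q^4)·f_1 from -pq^5 + 3pq^4 + 3pq^3 + 3pq^2 + p + 2q^8 + q^6 - 3q^5 → -3pq^4 + 3pq^3 + 3pq^2 + p + 2q^8 + 2q^7 + q^6 - 2q^5 - 3q^4
  leading term pq^4: subtract (-2q^3)·f_1 from -3pq^4 + 3pq^3 + 3pq^2 + p + 2q^8 + 2q^7 + q^6 - 2q^5 - 3q^4 → -pq^3 + 3pq^2 + p + 2q^8 + 2q^7 - 2q^5 - 2q^3
  leading term pq^3: subtract (-3q^2)·f_1 from -pq^3 + 3pq^2 + p + 2q^8 + 2q^7 - 2q^5 - 2q^3 → -3pq^2 + p + 2q^8 + 2q^7 - q^3 - 3q^2
  leading term pq^2: subtract (-2q)·f_1 from -3pq^2 + p + 2q^8 + 2q^7 - q^3 - 3q^2 → 3pq + p + 2q^8 + 2q^7 - q^4 - q^3 - 2q
  leading term pq: subtract (2)·f_1 from 3pq + p + 2q^8 + 2q^7 - q^4 - q^3 - 2q → -2p + 2q^8 + 2q^7 - q^4 + 2q + 2
  leading term p: subtract (-2)·k_3 from -2p + 2q^8 + 2q^7 - q^4 + 2q + 2 → 2q^8 + 2q^7 - q^5 - 2q^4 - 3q^3 + 3q^2 + 2q - 3
  leading term q^8: subtract (-3q^2)·k_4 from 2q^8 + 2q^7 - q^5 - 2q^4 - 3q^3 + 3q^2 + 2q - 3 → -2q^7 - q^6 - 2q^5 - 3q^4 - 3q^3 - 2q^2 + 2q - 3
  leading term q^7: subtract (3q)·k_4 from -2q^7 - q^6 - 2q^5 - 3q^4 - 3q^3 - 2q^2 + 2q - 3 → 3q^6 - q^5 - 2q^4 - 2q^3 - 2q^2 - 3
  leading term q^6: subtract (-1)·k_4 from 3q^6 - q^5 - 2q^4 - 2q^3 - 2q^2 - 3 → 0
  remainder 0.

S(f_2,k_4): leading monomials are coprime, so the S-polynomial reduces to 0 (Buchberger's first criterion).
S(k_3,k_4): leading monomials are coprime, so the S-polynomial reduces to 0 (Buchberger's first criterion).
Every S-polynomial of the final basis reduces to 0, so we have a Gröbner basis.
Inter-reduce: drop elements whose leading term is divisible by another's, tail-reduce, and make monic.
Reduced Gröbner basis: {p + 3q^5 + 3q^4 + 2q^3 - 2q^2 + 1, q^6 + 2q^5 - 3q^4 - 3q^3 - 3q^2 - 1}.
Label its elements g_1 = p + 3q^5 + 3q^4 + 2q^3 - 2q^2 + 1, g_2 = q^6 + 2q^5 - 3q^4 - 3q^3 - 3q^2 - 1.

Reduce h = -3pq + 2q^5 + 2q^4 + q^2 - 3q - 2 modulo G:
  leading term pq: subtract (-3q)·g_1 from -3pq + 2q^5 + 2q^4 + q^2 - 3q - 2 → 2q^6 - 3q^5 + q^4 + q^3 + q^2 - 2
  leading term q^6: subtract (2)·g_2 from 2q^6 - 3q^5 + q^4 + q^3 + q^2 - 2 → 0
  normal form = 0.
Since the normal form is 0, h ∈ I.

-3pq + 2q^5 + 2q^4 + q^2 - 3q - 2 lies in I (it reduces to 0).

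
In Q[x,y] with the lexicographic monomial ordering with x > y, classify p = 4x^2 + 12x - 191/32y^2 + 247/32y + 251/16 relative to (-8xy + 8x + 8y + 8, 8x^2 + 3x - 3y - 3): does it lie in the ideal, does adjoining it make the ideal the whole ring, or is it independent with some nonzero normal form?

First compute the reduced Gröbner basis of I by Buchberger's algorithm.
f_1 = -8xy + 8x + 8y + 8, LT = xy.
f_2 = 8x^2 + 3x - 3y - 3, LT = x^2.

S(f_1,f_2): lcm = x^2y. S = -x^2 - 11/8xy - x + 3/8y^2 + 3/8y.
  leading term x^2: subtract (-1/8)·f_2 from -x^2 - 11/8xy - x + 3/8y^2 + 3/8y → -11/8xy - 5/8x + 3/8y^2 - 3/8
  leading term xy: subtract (11/64)·f_1 from -11/8xy - 5/8x + 3/8y^2 - 3/8 → -2x + 3/8y^2 - 11/8y - 7/4
  leading term x: no divisor's leading term divides it; move -2x to the remainder.
  leading term y^2: no divisor's leading term divides it; move 3/8y^2 to the remainder.
  leading term y: no divisor's leading term divides it; move -11/8y to the remainder.
  leading term 1: no divisor's leading term divides it; move -7/4 to the remainder.
  remainder -2x + 3/8y^2 - 11/8y - 7/4 ≠ 0; add h_3 = -2x + 3/8y^2 - 11/8y - 7/4 to the basis.

S(f_1,h_3): lcm = xy. S = -x + 3/16y^3 - 11/16y^2 - 15/8y - 1.
  leading term x: subtract (1/2)·h_3 from -x + 3/16y^3 - 11/16y^2 - 15/8y - 1 → 3/16y^3 - 7/8y^2 - 19/16y - 1/8
  leading term y^3: no divisor's leading term divides it; move 3/16y^3 to the remainder.
  leading term y^2: no divisor's leading term divides it; move -7/8y^2 to the remainder.
  leading term y: no divisor's leading term divides it; move -19/16y to the remainder.
  leading term 1: no divisor's leading term divides it; move -1/8 to the remainder.
  remainder 3/16y^3 - 7/8y^2 - 19/16y - 1/8 ≠ 0; add h_4 = 3/16y^3 - 7/8y^2 - 19/16y - 1/8 to the basis.

The other S-polynomials (S(f_2,h_3), S(f_1,h_4), S(f_2,h_4), S(h_3,h_4)) all reduce to 0 modulo the current basis, so we have a Gröbner basis.
Inter-reduce: drop elements whose leading term is divisible by another's, tail-reduce, and make monic.
Reduced Gröbner basis: {x - 3/16y^2 + 11/16y + 7/8, y^3 - 14/3y^2 - 19/3y - 2/3}.
Label its elements g_1 = x - 3/16y^2 + 11/16y + 7/8, g_2 = y^3 - 14/3y^2 - 19/3y - 2/3.

Reduce p = 4x^2 + 12x - 191/32y^2 + 247/32y + 251/16 modulo G:
  leading term x^2: subtract (4x)·g_1 from 4x^2 + 12x - 191/32y^2 + 247/32y + 251/16 → 3/4xy^2 - 11/4xy + 17/2x - 191/32y^2 + 247/32y + 251/16
  leading term xy^2: subtract (3/4y^2)·g_1 from 3/4xy^2 - 11/4xy + 17/2x - 191/32y^2 + 247/32y + 251/16 → -11/4xy + 17/2x + 9/64y^4 - 33/64y^3 - 53/8y^2 + 247/32y + 251/16
  leading term xy: subtract (-11/4y)·g_1 from -11/4xy + 17/2x + 9/64y^4 - 33/64y^3 - 53/8y^2 + 247/32y + 251/16 → 17/2x + 9/64y^4 - 33/32y^3 - 303/64y^2 + 81/8y + 251/16
  leading term x: subtract (17/2)·g_1 from 17/2x + 9/64y^4 - 33/32y^3 - 303/64y^2 + 81/8y + 251/16 → 9/64y^4 - 33/32y^3 - 201/64y^2 + 137/32y + 33/4
  leading term y^4: subtract (9/64y)·g_2 from 9/64y^4 - 33/32y^3 - 201/64y^2 + 137/32y + 33/4 → -3/8y^3 - 9/4y^2 + 35/8y + 33/4
  leading term y^3: subtract (-3/8)·g_2 from -3/8y^3 - 9/4y^2 + 35/8y + 33/4 → -4y^2 + 2y + 8
  leading term y^2: no divisor's leading term divides it; move -4y^2 to the remainder.
  leading term y: no divisor's leading term divides it; move 2y to the remainder.
  leading term 1: no divisor's leading term divides it; move 8 to the remainder.
  normal form = -4y^2 + 2y + 8.
The normal form is nonzero, so p ∉ I. Since p minus its normal form lies in I, I + (p) = I + (r) where r = -4y^2 + 2y + 8; decide whether this ideal is the whole ring.
Run Buchberger on G together with r (pairs among the g_i already reduce to 0 since G is a Gröbner basis):
g_1 = x - 3/16y^2 + 11/16y + 7/8, LT = x.
g_2 = y^3 - 14/3y^2 - 19/3y - 2/3, LT = y^3.
r = -4y^2 + 2y + 8, LT = y^2.

S(g_2,r): lcm = y^3. S = -25/6y^2 - 13/3y - 2/3.
  leading term y^2: subtract (25/24)·r from -25/6y^2 - 13/3y - 2/3 → -77/12y - 9
  leading term y: no divisor's leading term divides it; move -77/12y to the remainder.
  leading term 1: no divisor's leading term divides it; move -9 to the remainder.
  remainder -77/12y - 9 ≠ 0; add m_4 = -77/12y - 9 to the basis.

S(g_2,m_4): lcm = y^3. S = -1402/231y^2 - 19/3y - 2/3.
  leading term y^2: subtract (701/462)·r from -1402/231y^2 - 19/3y - 2/3 → -2164/231y - 986/77
  leading term y: subtract (8656/5929)·m_4 from -2164/231y - 986/77 → 1982/5929
  leading term 1: no divisor's leading term divides it; move 1982/5929 to the remainder.
  remainder 1982/5929 ≠ 0; add m_5 = 1982/5929 to the basis.

The other S-polynomials (S(g_1,g_2), S(g_1,r), S(g_1,m_4), S(r,m_4), S(g_1,m_5), S(g_2,m_5), S(r,m_5), S(m_4,m_5)) all reduce to 0 modulo the current basis, so we have a Gröbner basis.
Inter-reduce: drop elements whose leading term is divisible by another's, tail-reduce, and make monic.
Reduced Gröbner basis: {1}.
The reduced Gröbner basis of I + (p) is {1}: the ideal is the whole ring, so the enlarged system has no common solution — adjoining p is inconsistent.

Ideal membership is decidable via reduction modulo a Gröbner basis.

Adjoining 4x^2 + 12x - 191/32y^2 + 247/32y + 251/16 makes the ideal the whole ring: the system is inconsistent.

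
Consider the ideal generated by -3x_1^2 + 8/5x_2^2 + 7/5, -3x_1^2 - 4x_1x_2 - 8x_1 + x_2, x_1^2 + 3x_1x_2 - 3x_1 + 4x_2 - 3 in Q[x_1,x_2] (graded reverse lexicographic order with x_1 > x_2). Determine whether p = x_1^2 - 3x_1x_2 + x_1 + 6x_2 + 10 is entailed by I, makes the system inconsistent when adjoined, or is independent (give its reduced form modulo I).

First compute the reduced Gröbner basis of I by Buchberger's algorithm.
f_1 = -3x_1^2 + 8/5x_2^2 + 7/5, LT = x_1^2.
f_2 = -3x_1^2 - 4x_1x_2 - 8x_1 + x_2, LT = x_1^2.
f_3 = x_1^2 + 3x_1x_2 - 3x_1 + 4x_2 - 3, LT = x_1^2.

S(f_1,f_2): lcm = x_1^2. S = -4/3x_1x_2 - 8/15x_2^2 - 8/3x_1 + 1/3x_2 - 7/15.
  leading term x_1x_2: no divisor's leading term divides it; move -4/3x_1x_2 to the remainder.
  leading term x_2^2: no divisor's leading term divides it; move -8/15x_2^2 to the remainder.
  leading term x_1: no divisor's leading term divides it; move -8/3x_1 to the remainder.
  leading term x_2: no divisor's leading term divides it; move 1/3x_2 to the remainder.
  leading term 1: no divisor's leading term divides it; move -7/15 to the remainder.
  remainder -4/3x_1x_2 - 8/15x_2^2 - 8/3x_1 + 1/3x_2 - 7/15 ≠ 0; add h_4 = -4/3x_1x_2 - 8/15x_2^2 - 8/3x_1 + 1/3x_2 - 7/15 to the basis.

S(f_1,f_3): lcm = x_1^2. S = -3x_1x_2 - 8/15x_2^2 + 3x_1 - 4x_2 + 38/15.
  leading term x_1x_2: subtract (9/4)·h_4 from -3x_1x_2 - 8/15x_2^2 + 3x_1 - 4x_2 + 38/15 → 2/3x_2^2 + 9x_1 - 19/4x_2 + 43/12
  leading term x_2^2: no divisor's leading term divides it; move 2/3x_2^2 to the remainder.
  leading term x_1: no divisor's leading term divides it; move 9x_1 to the remainder.
  leading term x_2: no divisor's leading term divides it; move -19/4x_2 to the remainder.
  leading term 1: no divisor's leading term divides it; move 43/12 to the remainder.
  remainder 2/3x_2^2 + 9x_1 - 19/4x_2 + 43/12 ≠ 0; add h_5 = 2/3x_2^2 + 9x_1 - 19/4x_2 + 43/12 to the basis.

S(f_1,h_4): lcm = x_1^2x_2. S = -2/5x_1x_2^2 - 8/15x_2^3 - 2x_1^2 + 1/4x_1x_2 - 7/20x_1 - 7/15x_2.
  leading term x_1x_2^2: subtract (3/10x_2)·h_4 from -2/5x_1x_2^2 - 8/15x_2^3 - 2x_1^2 + 1/4x_1x_2 - 7/20x_1 - 7/15x_2 → -28/75x_2^3 - 2x_1^2 + 21/20x_1x_2 - 1/10x_2^2 - 7/20x_1 - 49/150x_2
  leading term x_2^3: subtract (-14/25x_2)·h_5 from -28/75x_2^3 - 2x_1^2 + 21/20x_1x_2 - 1/10x_2^2 - 7/20x_1 - 49/150x_2 → -2x_1^2 + 609/100x_1x_2 - 69/25x_2^2 - 7/20x_1 + 42/25x_2
  leading term x_1^2: subtract (2/3)·f_1 from -2x_1^2 + 609/100x_1x_2 - 69/25x_2^2 - 7/20x_1 + 42/25x_2 → 609/100x_1x_2 - 287/75x_2^2 - 7/20x_1 + 42/25x_2 - 14/15
  leading term x_1x_2: subtract (-1827/400)·h_4 from 609/100x_1x_2 - 287/75x_2^2 - 7/20x_1 + 42/25x_2 - 14/15 → -4697/750x_2^2 - 1253/100x_1 + 1281/400x_2 - 18389/6000
  leading term x_2^2: subtract (-4697/500)·h_5 from -4697/750x_2^2 - 1253/100x_1 + 1281/400x_2 - 18389/6000 → 9002/125x_1 - 41419/1000x_2 + 30597/1000
  leading term x_1: no divisor's leading term divides it; move 9002/125x_1 to the remainder.
  leading term x_2: no divisor's leading term divides it; move -41419/1000x_2 to the remainder.
  leading term 1: no divisor's leading term divides it; move 30597/1000 to the remainder.
  remainder 9002/125x_1 - 41419/1000x_2 + 30597/1000 ≠ 0; add h_6 = 9002/125x_1 - 41419/1000x_2 + 30597/1000 to the basis.

S(h_4,h_5): lcm = x_1x_2^2. S = 2/5x_2^3 - 27/2x_1^2 + 73/8x_1x_2 - 1/4x_2^2 - 43/8x_1 + 7/20x_2.
  leading term x_2^3: subtract (3/5x_2)·h_5 from 2/5x_2^3 - 27/2x_1^2 + 73/8x_1x_2 - 1/4x_2^2 - 43/8x_1 + 7/20x_2 → -27/2x_1^2 + 149/40x_1x_2 + 13/5x_2^2 - 43/8x_1 - 9/5x_2
  leading term x_1^2: subtract (9/2)·f_1 from -27/2x_1^2 + 149/40x_1x_2 + 13/5x_2^2 - 43/8x_1 - 9/5x_2 → 149/40x_1x_2 - 23/5x_2^2 - 43/8x_1 - 9/5x_2 - 63/10
  leading term x_1x_2: subtract (-447/160)·h_4 from 149/40x_1x_2 - 23/5x_2^2 - 43/8x_1 - 9/5x_2 - 63/10 → -609/100x_2^2 - 513/40x_1 - 139/160x_2 - 6083/800
  leading term x_2^2: subtract (-1827/200)·h_5 from -609/100x_2^2 - 513/40x_1 - 139/160x_2 - 6083/800 → 6939/100x_1 - 2213/50x_2 + 2513/100
  leading term x_1: subtract (34695/36008)·h_6 from 6939/100x_1 - 2213/50x_2 + 2513/100 → -179065/41152x_2 - 179065/41152
  leading term x_2: no divisor's leading term divides it; move -179065/41152x_2 to the remainder.
  leading term 1: no divisor's leading term divides it; move -179065/41152 to the remainder.
  remainder -179065/41152x_2 - 179065/41152 ≠ 0; add h_7 = -179065/41152x_2 - 179065/41152 to the basis.

The other S-polynomials (S(f_2,f_3), S(f_2,h_4), S(f_3,h_4), S(f_1,h_5), S(f_2,h_5), S(f_3,h_5), S(f_1,h_6), S(f_2,h_6), S(f_3,h_6), S(h_4,h_6), S(h_5,h_6), S(f_1,h_7), S(f_2,h_7), S(f_3,h_7), S(h_4,h_7), S(h_5,h_7), S(h_6,h_7)) all reduce to 0 modulo the current basis, so we have a Gröbner basis.
Inter-reduce: drop elements whose leading term is divisible by another's, tail-reduce, and make monic.
Reduced Gröbner basis: {x_1 + 1, x_2 + 1}.
Label its elements g_1 = x_1 + 1, g_2 = x_2 + 1.

Reduce p = x_1^2 - 3x_1x_2 + x_1 + 6x_2 + 10 modulo G:
  leading term x_1^2: subtract (x_1)·g_1 from x_1^2 - 3x_1x_2 + x_1 + 6x_2 + 10 → -3x_1x_2 + 6x_2 + 10
  leading term x_1x_2: subtract (-3x_2)·g_1 from -3x_1x_2 + 6x_2 + 10 → 9x_2 + 10
  leading term x_2: subtract (9)·g_2 from 9x_2 + 10 → 1
  leading term 1: no divisor's leading term divides it; move 1 to the remainder.
  normal form = 1.
The normal form is nonzero, so p ∉ I. Since p minus its normal form lies in I, I + (p) = I + (r) where r = 1; decide whether this ideal is the whole ring.
Here r = 1 is a nonzero constant, hence a unit: 1 ∈ I + (p), the Gröbner basis of I + (p) is {1}, and the enlarged system has no common solution — adjoining p is inconsistent.

Adjoining x_1^2 - 3x_1x_2 + x_1 + 6x_2 + 10 makes the ideal the whole ring: the system is inconsistent.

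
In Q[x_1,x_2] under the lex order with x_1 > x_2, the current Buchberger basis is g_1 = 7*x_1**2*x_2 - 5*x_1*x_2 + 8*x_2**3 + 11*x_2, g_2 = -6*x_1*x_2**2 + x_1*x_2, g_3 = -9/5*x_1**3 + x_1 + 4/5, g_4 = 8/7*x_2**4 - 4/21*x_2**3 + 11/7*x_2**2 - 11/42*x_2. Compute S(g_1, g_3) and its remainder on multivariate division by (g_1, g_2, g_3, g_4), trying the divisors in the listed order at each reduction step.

S(g_1, g_3) = -5/7*x_1**2*x_2 + 8/7*x_1*x_2**3 + 134/63*x_1*x_2 + 4/9*x_2; remainder on division = 727/441*x_1*x_2 + 40/49*x_2**3 + 691/441*x_2.

lcm(LM(g_1), LM(g_3)) = x_1**3*x_2.
S = (lcm/LT(g_1))·g_1 − (lcm/LT(g_3))·g_3 = -5/7*x_1**2*x_2 + 8/7*x_1*x_2**3 + 134/63*x_1*x_2 + 4/9*x_2.
Reduce S modulo (g_1, g_2, g_3, g_4) in that order:
  leading term x_1**2*x_2: subtract (-5/49)·g_1 from -5/7*x_1**2*x_2 + 8/7*x_1*x_2**3 + 134/63*x_1*x_2 + 4/9*x_2 → 8/7*x_1*x_2**3 + 713/441*x_1*x_2 + 40/49*x_2**3 + 691/441*x_2
  leading term x_1*x_2**3: subtract (-4/21*x_2)·g_2 from 8/7*x_1*x_2**3 + 713/441*x_1*x_2 + 40/49*x_2**3 + 691/441*x_2 → 4/21*x_1*x_2**2 + 713/441*x_1*x_2 + 40/49*x_2**3 + 691/441*x_2
  leading term x_1*x_2**2: subtract (-2/63)·g_2 from 4/21*x_1*x_2**2 + 713/441*x_1*x_2 + 40/49*x_2**3 + 691/441*x_2 → 727/441*x_1*x_2 + 40/49*x_2**3 + 691/441*x_2
  leading term x_1*x_2: no divisor's leading term divides it; move 727/441*x_1*x_2 to the remainder.
  leading term x_2**3: no divisor's leading term divides it; move 40/49*x_2**3 to the remainder.
  leading term x_2: no divisor's leading term divides it; move 691/441*x_2 to the remainder.
The remainder 727/441*x_1*x_2 + 40/49*x_2**3 + 691/441*x_2 is nonzero, so it would be added as the next basis element.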